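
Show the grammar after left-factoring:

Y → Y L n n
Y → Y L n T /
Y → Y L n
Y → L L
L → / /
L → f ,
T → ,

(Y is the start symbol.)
Y → Y L n Y'
Y' → n
Y' → T /
Y' → ε
Y → L L
L → / /
L → f ,
T → ,

Left-factoring transforms A → αβ₁ | αβ₂ into A → αA' and A' → β₁ | β₂
(α is the longest common prefix among the alternatives). Repeat until
no nonterminal has two alternatives with a common prefix.

Round 1: Y has alternatives sharing prefix 'Y L n'. Introduce Y': Y → Y L n Y'
  Add: Y' → n
  Add: Y' → T /
  Add: Y' → ε

No remaining common prefixes — done.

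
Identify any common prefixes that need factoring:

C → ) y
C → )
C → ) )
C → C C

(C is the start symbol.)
Yes, C has productions with common prefix ')'

Left-factoring is needed when two productions for the same non-terminal
share a common prefix on the right-hand side.

Productions for C:
  C → ) y
  C → )
  C → ) )
  C → C C

Found common prefix ')' in productions for C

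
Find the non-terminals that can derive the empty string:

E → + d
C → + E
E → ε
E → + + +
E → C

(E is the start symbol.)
{ 'E' }

A non-terminal is nullable if it can derive ε (the empty string): either it has an ε-production, or it has a production whose right-hand side consists entirely of nullable non-terminals.

ε-productions: E → ε
So E is immediately nullable.
No further non-terminal can be added: every production for the remaining non-terminals contains a terminal or a non-nullable non-terminal.
Nullable = { 'E' }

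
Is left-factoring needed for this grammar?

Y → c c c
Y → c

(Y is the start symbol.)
Yes, Y has productions with common prefix 'c'

Left-factoring is needed when two productions for the same non-terminal
share a common prefix on the right-hand side.

Productions for Y:
  Y → c c c
  Y → c

Found common prefix 'c' in productions for Y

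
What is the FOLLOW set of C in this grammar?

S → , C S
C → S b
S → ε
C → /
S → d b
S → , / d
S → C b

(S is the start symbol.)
To compute FOLLOW(C), find every occurrence of C on a right-hand side N → α C β: add FIRST(β) \ {ε}, and if β is empty or nullable also add FOLLOW(N). Iterate to a fixed point.

In S → , C S: C is followed by S, add FIRST(S) \ {ε} = { ',', '/', 'b', 'd' }
  S is nullable, so also add FOLLOW(S)
In S → C b: C is followed by b, add FIRST(b) \ {ε} = { 'b' }

The FOLLOW sets referred to above (computed the same way, to a fixed point):
  FOLLOW(S) = { $, 'b' }

Taking the union: FOLLOW(C) = { $, ',', '/', 'b', 'd' }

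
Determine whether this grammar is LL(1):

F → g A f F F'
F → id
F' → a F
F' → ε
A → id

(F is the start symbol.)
A grammar is LL(1) if for each non-terminal N with multiple productions, the predict sets of those productions are pairwise disjoint, where PREDICT(N → α) = (FIRST(α) \ {ε}) ∪ (FOLLOW(N) if α ⇒* ε).

Relevant sets:
  FOLLOW(F') = { $, 'a' }

For F:
  PREDICT(F → g A f F F') = { 'g' }
  PREDICT(F → id) = { 'id' }
For F':
  PREDICT(F' → a F) = { 'a' }
  PREDICT(F' → ε) = { $, 'a' }
A has a single production, so nothing to check there.

Conflict found: Predict set conflict for F': { 'a' }
The grammar is NOT LL(1).

Answer: No. Predict set conflict for F': { 'a' }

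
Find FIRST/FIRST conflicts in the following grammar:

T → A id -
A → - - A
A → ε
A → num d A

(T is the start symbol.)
No FIRST/FIRST conflicts.

Productions for A:
  A → - - A: FIRST = { '-' }
  A → ε: FIRST = { ε }
  A → num d A: FIRST = { 'num' }
T has only one production, so no FIRST/FIRST conflict is possible there.

All alternatives of each non-terminal have pairwise disjoint FIRST sets.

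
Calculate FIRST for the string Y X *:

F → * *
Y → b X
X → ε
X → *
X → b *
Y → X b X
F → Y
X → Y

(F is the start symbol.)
FIRST sets of the non-terminals involved (from the grammar, by fixed-point iteration):
  FIRST(Y) = { '*', 'b' }

To compute FIRST(Y X *), process the symbols left to right:
Symbol Y is a non-terminal. Add FIRST(Y) \ {ε} = { '*', 'b' }
Y is not nullable (ε ∉ FIRST(Y)), so stop here.
FIRST(Y X *) = { '*', 'b' }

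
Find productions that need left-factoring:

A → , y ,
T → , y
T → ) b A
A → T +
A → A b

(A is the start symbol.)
No, left-factoring is not needed

Left-factoring is needed when two productions for the same non-terminal
share a common prefix on the right-hand side.

Productions for A:
  A → , y ,
  A → T +
  A → A b
Productions for T:
  T → , y
  T → ) b A

No common prefixes found.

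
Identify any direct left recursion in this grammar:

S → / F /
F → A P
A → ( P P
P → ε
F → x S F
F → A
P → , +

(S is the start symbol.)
No direct left recursion

Direct left recursion occurs when N → N α for some non-terminal N (the right-hand side begins with the left-hand side itself).

S → / F /: starts with '/'
F → A P: starts with A
A → ( P P: starts with '('
P → ε: starts with ε
F → x S F: starts with x
F → A: starts with A
P → , +: starts with ','

No direct left recursion found.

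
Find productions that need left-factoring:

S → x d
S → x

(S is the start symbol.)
Left-factoring is needed when two productions for the same non-terminal
share a common prefix on the right-hand side.

Productions for S:
  S → x d
  S → x

Found common prefix 'x' in productions for S

Answer: Yes, S has productions with common prefix 'x'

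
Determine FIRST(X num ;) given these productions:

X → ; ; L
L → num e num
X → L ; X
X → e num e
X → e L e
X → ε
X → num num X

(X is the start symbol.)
FIRST sets of the non-terminals involved (from the grammar, by fixed-point iteration):
  FIRST(X) = { ';', 'e', 'num', ε }

To compute FIRST(X num ;), process the symbols left to right:
Symbol X is a non-terminal. Add FIRST(X) \ {ε} = { ';', 'e', 'num' }
X is nullable (ε ∈ FIRST(X)), continue to the next symbol.
Symbol num is a terminal. Add 'num' and stop.
FIRST(X num ;) = { ';', 'e', 'num' }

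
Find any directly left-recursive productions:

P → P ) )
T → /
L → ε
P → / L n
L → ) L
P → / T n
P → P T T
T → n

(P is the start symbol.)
Yes, P is left-recursive

P → P ) ): LEFT RECURSIVE (starts with P)
T → /: starts with '/'
L → ε: starts with ε
P → / L n: starts with '/'
L → ) L: starts with ')'
P → / T n: starts with '/'
P → P T T: LEFT RECURSIVE (starts with P)
T → n: starts with n

The grammar has direct left recursion on: P.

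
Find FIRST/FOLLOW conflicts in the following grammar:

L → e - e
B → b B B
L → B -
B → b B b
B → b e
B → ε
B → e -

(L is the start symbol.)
Yes. B → b B B with FOLLOW(B) on { 'b' }; B → b B b with FOLLOW(B) on { 'b' }; B → b e with FOLLOW(B) on { 'b' }; B → e '-' with FOLLOW(B) on { 'e' }

Nullable non-terminals: B.

B: nullable alternative(s) B → ε; FOLLOW(B) = { '-', 'b', 'e' }
  B → b B B: FIRST \ {ε} = { 'b' } — overlaps FOLLOW(B) on { 'b' }: CONFLICT
  B → b B b: FIRST \ {ε} = { 'b' } — overlaps FOLLOW(B) on { 'b' }: CONFLICT
  B → b e: FIRST \ {ε} = { 'b' } — overlaps FOLLOW(B) on { 'b' }: CONFLICT
  B → ε: FIRST \ {ε} = { } — this is the only nullable alternative, skip
  B → e -: FIRST \ {ε} = { 'e' } — overlaps FOLLOW(B) on { 'e' }: CONFLICT

L has no nullable alternative, so no FIRST/FOLLOW check is needed there.

So the grammar has 4 FIRST/FOLLOW conflicts (marked CONFLICT above).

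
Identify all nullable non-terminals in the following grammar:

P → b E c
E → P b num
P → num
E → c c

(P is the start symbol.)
There are no ε-productions, so no non-terminal can derive ε.
No non-terminals are nullable.

Answer: None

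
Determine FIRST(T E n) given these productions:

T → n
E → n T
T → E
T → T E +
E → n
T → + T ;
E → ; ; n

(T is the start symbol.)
FIRST sets of the non-terminals involved (from the grammar, by fixed-point iteration):
  FIRST(T) = { '+', ';', 'n' }

To compute FIRST(T E n), process the symbols left to right:
Symbol T is a non-terminal. Add FIRST(T) \ {ε} = { '+', ';', 'n' }
T is not nullable (ε ∉ FIRST(T)), so stop here.
FIRST(T E n) = { '+', ';', 'n' }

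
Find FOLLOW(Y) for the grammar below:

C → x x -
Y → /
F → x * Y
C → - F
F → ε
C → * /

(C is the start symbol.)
{ $ }

To compute FOLLOW(Y), find every occurrence of Y on a right-hand side N → α Y β: add FIRST(β) \ {ε}, and if β is empty or nullable also add FOLLOW(N). Iterate to a fixed point.

In F → x * Y: Y is at the end, add FOLLOW(F)

The FOLLOW sets referred to above (computed the same way, to a fixed point):
  FOLLOW(F) = { $ }

Taking the union: FOLLOW(Y) = { $ }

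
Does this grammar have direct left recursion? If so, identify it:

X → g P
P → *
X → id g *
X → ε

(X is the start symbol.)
Direct left recursion occurs when N → N α for some non-terminal N (the right-hand side begins with the left-hand side itself).

X → g P: starts with g
P → *: starts with '*'
X → id g *: starts with id
X → ε: starts with ε

No direct left recursion found.

Answer: No direct left recursion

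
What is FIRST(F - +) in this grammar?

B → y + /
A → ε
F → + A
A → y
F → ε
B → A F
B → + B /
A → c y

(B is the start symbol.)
FIRST sets of the non-terminals involved (from the grammar, by fixed-point iteration):
  FIRST(F) = { '+', ε }

To compute FIRST(F - +), process the symbols left to right:
Symbol F is a non-terminal. Add FIRST(F) \ {ε} = { '+' }
F is nullable (ε ∈ FIRST(F)), continue to the next symbol.
Symbol - is a terminal. Add '-' and stop.
FIRST(F - +) = { '+', '-' }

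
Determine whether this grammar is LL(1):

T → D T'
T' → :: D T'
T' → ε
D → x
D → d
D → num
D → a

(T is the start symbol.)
A grammar is LL(1) if for each non-terminal N with multiple productions, the predict sets of those productions are pairwise disjoint, where PREDICT(N → α) = (FIRST(α) \ {ε}) ∪ (FOLLOW(N) if α ⇒* ε).

Relevant sets:
  FOLLOW(T') = { $ }

For T':
  PREDICT(T' → :: D T') = { '::' }
  PREDICT(T' → ε) = { $ }
For D:
  PREDICT(D → x) = { 'x' }
  PREDICT(D → d) = { 'd' }
  PREDICT(D → num) = { 'num' }
  PREDICT(D → a) = { 'a' }
T has a single production, so nothing to check there.

All predict sets are disjoint. The grammar IS LL(1).

Answer: Yes, the grammar is LL(1).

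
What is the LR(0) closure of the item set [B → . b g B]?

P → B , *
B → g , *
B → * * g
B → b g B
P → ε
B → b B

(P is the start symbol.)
{ [B → . b g B] }

To compute CLOSURE, for each item [A → α.Bβ] where B is a non-terminal, add [B → .γ] for all productions B → γ; repeat for the newly added items until nothing changes.

Start with: [B → . b g B]
The dot precedes the terminal b, so nothing is added.

CLOSURE = { [B → . b g B] }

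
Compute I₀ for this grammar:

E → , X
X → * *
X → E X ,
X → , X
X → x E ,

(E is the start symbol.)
{ [E → . , X], [E' → . E] }

First, augment the grammar with E' → E
I₀ = CLOSURE({ [E' → . E] }):
  [E' → . E] has the dot before E: add [E → . , X]
No further items can be added.

I₀ = { [E → . , X], [E' → . E] }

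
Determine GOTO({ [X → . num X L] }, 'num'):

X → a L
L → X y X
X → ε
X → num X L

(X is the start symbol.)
{ [X → . a L], [X → . num X L], [X → .], [X → num . X L] }

GOTO(I, 'num') = CLOSURE({ [A → αX.β] : [A → α.Xβ] ∈ I, X = 'num' })

Items with dot before 'num', with the dot advanced:
  [X → . num X L] → [X → num . X L]
Closure of the advanced items:
  [X → num . X L] has the dot before X: add [X → . a L], [X → .], [X → . num X L]

GOTO = { [X → . a L], [X → . num X L], [X → .], [X → num . X L] }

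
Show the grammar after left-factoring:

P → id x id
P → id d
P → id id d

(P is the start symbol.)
P → id P'
P' → x id
P' → d
P' → id d

Left-factoring transforms A → αβ₁ | αβ₂ into A → αA' and A' → β₁ | β₂
(α is the longest common prefix among the alternatives). Repeat until
no nonterminal has two alternatives with a common prefix.

Round 1: P has alternatives sharing prefix 'id'. Introduce P': P → id P'
  Add: P' → x id
  Add: P' → d
  Add: P' → id d

No remaining common prefixes — done.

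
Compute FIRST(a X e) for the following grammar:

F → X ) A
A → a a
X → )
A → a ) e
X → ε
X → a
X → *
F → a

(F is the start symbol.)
To compute FIRST(a X e), process the symbols left to right:
Symbol a is a terminal. Add 'a' and stop.
FIRST(a X e) = { 'a' }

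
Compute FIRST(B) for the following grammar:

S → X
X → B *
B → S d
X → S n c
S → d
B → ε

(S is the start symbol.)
FIRST sets of the other non-terminals involved (by the same procedure, iterated to a fixed point):
  FIRST(S) = { '*', 'd' }

From B → S d:
  - S is a non-terminal: add FIRST(S) \ {ε} = { '*', 'd' }
    S is not nullable, so stop
From B → ε:
  - ε-production, so ε ∈ FIRST(B)

Collecting: FIRST(B) = { '*', 'd', ε }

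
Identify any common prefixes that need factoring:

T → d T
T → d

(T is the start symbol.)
Yes, T has productions with common prefix 'd'

Left-factoring is needed when two productions for the same non-terminal
share a common prefix on the right-hand side.

Productions for T:
  T → d T
  T → d

Found common prefix 'd' in productions for T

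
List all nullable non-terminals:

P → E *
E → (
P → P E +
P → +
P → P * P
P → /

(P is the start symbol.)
None

A non-terminal is nullable if it can derive ε (the empty string): either it has an ε-production, or it has a production whose right-hand side consists entirely of nullable non-terminals.

There are no ε-productions, so no non-terminal can derive ε.
No non-terminals are nullable.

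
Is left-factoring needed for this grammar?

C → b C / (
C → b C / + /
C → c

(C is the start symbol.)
Left-factoring is needed when two productions for the same non-terminal
share a common prefix on the right-hand side.

Productions for C:
  C → b C / (
  C → b C / + /
  C → c

Found common prefix 'b C /' in productions for C

Answer: Yes, C has productions with common prefix 'b C /'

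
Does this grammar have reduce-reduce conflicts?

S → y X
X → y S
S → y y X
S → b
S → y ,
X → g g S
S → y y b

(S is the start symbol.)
Yes — I10: [S → b .] vs [S → y y b .]; I13: [S → y X .] vs [S → y y X .]

A reduce-reduce conflict occurs when an LR(0) state has two complete items [A → α .] and [B → β .] — both call for a reduction, and with no lookahead the parser cannot choose between them.

Augment with S' → S and build the canonical LR(0) collection (I0 = CLOSURE({[S' → . S]}), then GOTO on every symbol after a dot until no new states appear). It has 16 states:
  I0: { [S → . b], [S → . y ,], [S → . y X], [S → . y y X], [S → . y y b], [S' → . S] }  — shift
  I1: { [S' → S .] }  — accept
  I2: { [S → b .] }  — reduce
  I3: { [S → y . ,], [S → y . X], [S → y . y X], [S → y . y b], [X → . g g S], [X → . y S] }  — shift
  I4: { [S → y , .] }  — reduce
  I5: { [S → y X .] }  — reduce
  I6: { [X → g . g S] }  — shift
  I7: { [S → . b], [S → . y ,], [S → . y X], [S → . y y X], [S → . y y b], [S → y y . X], [S → y y . b], [X → . g g S], [X → . y S], [X → y . S] }  — shift
  I8: { [X → y S .] }  — reduce
  I9: { [S → y y X .] }  — reduce
  I10: { [S → b .], [S → y y b .] }  — 2 reduces
  I11: { [S → . b], [S → . y ,], [S → . y X], [S → . y y X], [S → . y y b], [S → y . ,], [S → y . X], [S → y . y X], [S → y . y b], [X → . g g S], [X → . y S], [X → y . S] }  — shift
  I12: { [S → . b], [S → . y ,], [S → . y X], [S → . y y X], [S → . y y b], [S → y . ,], [S → y . X], [S → y . y X], [S → y . y b], [S → y y . X], [S → y y . b], [X → . g g S], [X → . y S], [X → y . S] }  — shift
  I13: { [S → y X .], [S → y y X .] }  — 2 reduces
  I14: { [S → . b], [S → . y ,], [S → . y X], [S → . y y X], [S → . y y b], [X → g g . S] }  — shift
  I15: { [X → g g S .] }  — reduce

I10 contains complete items [S → b .], [S → y y b .] — reduce-reduce conflict.
I13 contains complete items [S → y X .], [S → y y X .] — reduce-reduce conflict.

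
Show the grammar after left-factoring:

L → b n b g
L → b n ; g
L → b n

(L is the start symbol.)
L → b n L'
L' → b g
L' → ; g
L' → ε

Left-factoring transforms A → αβ₁ | αβ₂ into A → αA' and A' → β₁ | β₂
(α is the longest common prefix among the alternatives). Repeat until
no nonterminal has two alternatives with a common prefix.

Round 1: L has alternatives sharing prefix 'b n'. Introduce L': L → b n L'
  Add: L' → b g
  Add: L' → ; g
  Add: L' → ε

No remaining common prefixes — done.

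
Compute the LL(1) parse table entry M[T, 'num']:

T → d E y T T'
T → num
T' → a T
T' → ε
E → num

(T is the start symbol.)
To find M[T, 'num'], we find productions for T where 'num' is in the predict set (PREDICT(N → α) = (FIRST(α) \ {ε}) ∪ (FOLLOW(N) if α ⇒* ε)).

T → d E y T T': PREDICT = { 'd' }
T → num: PREDICT = { 'num' }
  'num' is in predict set, so this production goes in M[T, 'num']

M[T, 'num'] = T → num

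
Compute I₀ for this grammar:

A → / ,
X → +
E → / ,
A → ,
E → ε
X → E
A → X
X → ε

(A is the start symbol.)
{ [A → . ,], [A → . / ,], [A → . X], [A' → . A], [E → . / ,], [E → .], [X → . +], [X → . E], [X → .] }

First, augment the grammar with A' → A
I₀ = CLOSURE({ [A' → . A] }):
  [A' → . A] has the dot before A: add [A → . / ,], [A → . ,], [A → . X]
  [A → . X] has the dot before X: add [X → . +], [X → . E], [X → .]
  [X → . E] has the dot before E: add [E → . / ,], [E → .]
No further items can be added.

I₀ = { [A → . ,], [A → . / ,], [A → . X], [A' → . A], [E → . / ,], [E → .], [X → . +], [X → . E], [X → .] }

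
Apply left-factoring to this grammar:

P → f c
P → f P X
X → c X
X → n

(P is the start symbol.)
P → f P'
P' → c
P' → P X
X → c X
X → n

Left-factoring transforms A → αβ₁ | αβ₂ into A → αA' and A' → β₁ | β₂
(α is the longest common prefix among the alternatives). Repeat until
no nonterminal has two alternatives with a common prefix.

Round 1: P has alternatives sharing prefix 'f'. Introduce P': P → f P'
  Add: P' → c
  Add: P' → P X

No remaining common prefixes — done.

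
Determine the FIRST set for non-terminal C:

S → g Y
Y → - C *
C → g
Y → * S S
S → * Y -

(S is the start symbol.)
To compute FIRST(C), examine every production with C on the left-hand side, reading each right-hand side left to right until a non-nullable symbol is reached.

From C → g:
  - g is a terminal: add 'g' and stop

Collecting: FIRST(C) = { 'g' }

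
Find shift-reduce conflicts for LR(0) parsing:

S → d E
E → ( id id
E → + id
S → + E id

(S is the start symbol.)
No shift-reduce conflicts

Augment with S' → S and build the canonical LR(0) collection (I0 = CLOSURE({[S' → . S]}), then GOTO on every symbol after a dot until no new states appear). It has 12 states:
  I0: { [S → . + E id], [S → . d E], [S' → . S] }  — shift
  I1: { [E → . ( id id], [E → . + id], [S → + . E id] }  — shift
  I2: { [S' → S .] }  — accept
  I3: { [E → . ( id id], [E → . + id], [S → d . E] }  — shift
  I4: { [E → ( . id id] }  — shift
  I5: { [E → + . id] }  — shift
  I6: { [S → d E .] }  — reduce
  I7: { [E → + id .] }  — reduce
  I8: { [E → ( id . id] }  — shift
  I9: { [E → ( id id .] }  — reduce
  I10: { [S → + E . id] }  — shift
  I11: { [S → + E id .] }  — reduce

No state contains both a complete item and a shift item.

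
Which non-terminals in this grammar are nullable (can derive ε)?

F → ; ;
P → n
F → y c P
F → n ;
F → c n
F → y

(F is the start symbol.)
A non-terminal is nullable if it can derive ε (the empty string): either it has an ε-production, or it has a production whose right-hand side consists entirely of nullable non-terminals.

There are no ε-productions, so no non-terminal can derive ε.
No non-terminals are nullable.

Answer: None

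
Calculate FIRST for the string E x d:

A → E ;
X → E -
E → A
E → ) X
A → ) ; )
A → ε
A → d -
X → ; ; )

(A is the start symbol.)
FIRST sets of the non-terminals involved (from the grammar, by fixed-point iteration):
  FIRST(E) = { ')', ';', 'd', ε }

To compute FIRST(E x d), process the symbols left to right:
Symbol E is a non-terminal. Add FIRST(E) \ {ε} = { ')', ';', 'd' }
E is nullable (ε ∈ FIRST(E)), continue to the next symbol.
Symbol x is a terminal. Add 'x' and stop.
FIRST(E x d) = { ')', ';', 'd', 'x' }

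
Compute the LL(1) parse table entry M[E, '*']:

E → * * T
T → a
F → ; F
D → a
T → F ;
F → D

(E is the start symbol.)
E → * * T

To find M[E, '*'], we find productions for E where '*' is in the predict set (PREDICT(N → α) = (FIRST(α) \ {ε}) ∪ (FOLLOW(N) if α ⇒* ε)).

E → * * T: PREDICT = { '*' }
  '*' is in predict set, so this production goes in M[E, '*']

M[E, '*'] = E → * * T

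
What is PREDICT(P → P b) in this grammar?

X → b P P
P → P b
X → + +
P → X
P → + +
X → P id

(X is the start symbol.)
PREDICT(P → P b) = (FIRST(RHS) \ {ε}) ∪ (FOLLOW(P) if ε ∈ FIRST(RHS), i.e. RHS ⇒* ε)
FIRST(P) = { '+', 'b' }
FIRST(P b) = { '+', 'b' }
ε ∉ FIRST(P b), so FOLLOW(P) is not added.
PREDICT(P → P b) = { '+', 'b' }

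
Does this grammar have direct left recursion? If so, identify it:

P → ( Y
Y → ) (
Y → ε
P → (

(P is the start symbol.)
Direct left recursion occurs when N → N α for some non-terminal N (the right-hand side begins with the left-hand side itself).

P → ( Y: starts with '('
Y → ) (: starts with ')'
Y → ε: starts with ε
P → (: starts with '('

No direct left recursion found.

Answer: No direct left recursion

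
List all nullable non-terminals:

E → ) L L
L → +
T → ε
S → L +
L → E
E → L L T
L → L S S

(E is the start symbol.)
{ 'T' }

A non-terminal is nullable if it can derive ε (the empty string): either it has an ε-production, or it has a production whose right-hand side consists entirely of nullable non-terminals.

ε-productions: T → ε
So T is immediately nullable.
No further non-terminal can be added: every production for the remaining non-terminals contains a terminal or a non-nullable non-terminal.
Nullable = { 'T' }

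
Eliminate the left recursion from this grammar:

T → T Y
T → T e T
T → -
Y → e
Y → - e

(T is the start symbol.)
T is directly left-recursive. The standard transformation for
  A → A α₁ | ... | A α_m | β₁ | ... | β_n
is
  A  → β₁ A' | ... | β_n A'
  A' → α₁ A' | ... | α_m A' | ε

T → - becomes T → - T'
T → T Y becomes T' → Y T'
T → T e T becomes T' → e T T'
Add T' → ε

Productions for other non-terminals are unchanged:
  Y → e
  Y → - e

Resulting grammar:
T → - T'
T' → Y T'
T' → e T T'
T' → ε
Y → e
Y → - e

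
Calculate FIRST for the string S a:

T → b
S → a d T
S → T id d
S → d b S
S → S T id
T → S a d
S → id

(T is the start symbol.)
{ 'a', 'b', 'd', 'id' }

FIRST sets of the non-terminals involved (from the grammar, by fixed-point iteration):
  FIRST(S) = { 'a', 'b', 'd', 'id' }

To compute FIRST(S a), process the symbols left to right:
Symbol S is a non-terminal. Add FIRST(S) \ {ε} = { 'a', 'b', 'd', 'id' }
S is not nullable (ε ∉ FIRST(S)), so stop here.
FIRST(S a) = { 'a', 'b', 'd', 'id' }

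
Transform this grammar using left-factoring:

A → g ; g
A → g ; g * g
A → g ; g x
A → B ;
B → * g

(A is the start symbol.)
Left-factoring transforms A → αβ₁ | αβ₂ into A → αA' and A' → β₁ | β₂
(α is the longest common prefix among the alternatives). Repeat until
no nonterminal has two alternatives with a common prefix.

Round 1: A has alternatives sharing prefix 'g ; g'. Introduce A': A → g ; g A'
  Add: A' → ε
  Add: A' → * g
  Add: A' → x

No remaining common prefixes — done.

Resulting grammar:
A → g ; g A'
A' → ε
A' → * g
A' → x
A → B ;
B → * g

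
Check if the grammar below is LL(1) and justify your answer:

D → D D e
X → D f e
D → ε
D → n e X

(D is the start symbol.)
Relevant sets:
  FIRST(D) = { 'e', 'n', ε }
  FOLLOW(D) = { $, 'e', 'f', 'n' }

For D:
  PREDICT(D → D D e) = { 'e', 'n' }
  PREDICT(D → ε) = { $, 'e', 'f', 'n' }
  PREDICT(D → n e X) = { 'n' }
X has a single production, so nothing to check there.

Conflict found: Predict set conflict for D: { 'e', 'n' }
The grammar is NOT LL(1).

Answer: No. Predict set conflict for D: { 'e', 'n' }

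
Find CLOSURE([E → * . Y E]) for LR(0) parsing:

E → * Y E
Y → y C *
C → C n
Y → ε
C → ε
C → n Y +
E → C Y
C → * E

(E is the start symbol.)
Start with: [E → * . Y E]
  [E → * . Y E] has the dot before Y: add [Y → . y C *], [Y → .]
No further items can be added.

CLOSURE = { [E → * . Y E], [Y → . y C *], [Y → .] }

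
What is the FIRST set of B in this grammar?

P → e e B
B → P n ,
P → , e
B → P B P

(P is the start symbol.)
{ ',', 'e' }

FIRST sets of the other non-terminals involved (by the same procedure, iterated to a fixed point):
  FIRST(P) = { ',', 'e' }

From B → P n ,:
  - P is a non-terminal: add FIRST(P) \ {ε} = { ',', 'e' }
    P is not nullable, so stop
From B → P B P:
  - P is a non-terminal: add FIRST(P) \ {ε} = { ',', 'e' }
    P is not nullable, so stop

Collecting: FIRST(B) = { ',', 'e' }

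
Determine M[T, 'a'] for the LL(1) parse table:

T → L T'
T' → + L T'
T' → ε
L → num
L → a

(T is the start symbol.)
To find M[T, 'a'], we find productions for T where 'a' is in the predict set (PREDICT(N → α) = (FIRST(α) \ {ε}) ∪ (FOLLOW(N) if α ⇒* ε)).

Relevant sets:
  FIRST(L) = { 'a', 'num' }

T → L T': PREDICT = { 'a', 'num' }
  'a' is in predict set, so this production goes in M[T, 'a']

M[T, 'a'] = T → L T'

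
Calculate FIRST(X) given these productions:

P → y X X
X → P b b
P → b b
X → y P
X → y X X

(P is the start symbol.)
{ 'b', 'y' }

FIRST sets of the other non-terminals involved (by the same procedure, iterated to a fixed point):
  FIRST(P) = { 'b', 'y' }

From X → P b b:
  - P is a non-terminal: add FIRST(P) \ {ε} = { 'b', 'y' }
    P is not nullable, so stop
From X → y P:
  - y is a terminal: add 'y' and stop
From X → y X X:
  - y is a terminal: add 'y' and stop

Collecting: FIRST(X) = { 'b', 'y' }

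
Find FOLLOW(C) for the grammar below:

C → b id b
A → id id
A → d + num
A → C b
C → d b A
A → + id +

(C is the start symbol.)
{ $, 'b' }

C is the start symbol, so $ ∈ FOLLOW(C).
In A → C b: C is followed by b, add FIRST(b) \ {ε} = { 'b' }

Taking the union: FOLLOW(C) = { $, 'b' }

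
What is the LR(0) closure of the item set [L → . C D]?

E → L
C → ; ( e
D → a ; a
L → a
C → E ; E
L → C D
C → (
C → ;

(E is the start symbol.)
{ [C → . (], [C → . ; ( e], [C → . ;], [C → . E ; E], [E → . L], [L → . C D], [L → . a] }

To compute CLOSURE, for each item [A → α.Bβ] where B is a non-terminal, add [B → .γ] for all productions B → γ; repeat for the newly added items until nothing changes.

Start with: [L → . C D]
  [L → . C D] has the dot before C: add [C → . ; ( e], [C → . E ; E], [C → . (], [C → . ;]
  [C → . E ; E] has the dot before E: add [E → . L]
  [E → . L] has the dot before L: add [L → . a]
No further items can be added.

CLOSURE = { [C → . (], [C → . ; ( e], [C → . ;], [C → . E ; E], [E → . L], [L → . C D], [L → . a] }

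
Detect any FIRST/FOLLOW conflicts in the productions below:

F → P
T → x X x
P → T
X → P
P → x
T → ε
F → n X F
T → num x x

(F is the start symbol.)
Yes. T → x X x with FOLLOW(T) on { 'x' }; T → num x x with FOLLOW(T) on { 'num' }; P → x with FOLLOW(P) on { 'x' }

A FIRST/FOLLOW conflict occurs when a non-terminal N has a nullable alternative N → β (β ⇒* ε) and another alternative N → α with FIRST(α) ∩ FOLLOW(N) ≠ ∅: on such a lookahead the parser cannot decide between expanding α and letting N vanish via β.

Nullable non-terminals: F, P, T, X.
FIRST sets used below: FIRST(P) = { 'num', 'x', ε }, FIRST(T) = { 'num', 'x', ε }

F: nullable alternative(s) F → P; FOLLOW(F) = { $ }
  F → P: FIRST \ {ε} = { 'num', 'x' } — this is the only nullable alternative, skip
  F → n X F: FIRST \ {ε} = { 'n' } — disjoint from FOLLOW(F)

P: nullable alternative(s) P → T; FOLLOW(P) = { $, 'n', 'num', 'x' }
  P → T: FIRST \ {ε} = { 'num', 'x' } — this is the only nullable alternative, skip
  P → x: FIRST \ {ε} = { 'x' } — overlaps FOLLOW(P) on { 'x' }: CONFLICT

T: nullable alternative(s) T → ε; FOLLOW(T) = { $, 'n', 'num', 'x' }
  T → x X x: FIRST \ {ε} = { 'x' } — overlaps FOLLOW(T) on { 'x' }: CONFLICT
  T → ε: FIRST \ {ε} = { } — this is the only nullable alternative, skip
  T → num x x: FIRST \ {ε} = { 'num' } — overlaps FOLLOW(T) on { 'num' }: CONFLICT
X has a nullable alternative but only one production, so nothing to check.

So the grammar has 3 FIRST/FOLLOW conflicts (marked CONFLICT above).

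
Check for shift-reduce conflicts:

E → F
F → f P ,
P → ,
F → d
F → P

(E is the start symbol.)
No shift-reduce conflicts

Augment with E' → E and build the canonical LR(0) collection (I0 = CLOSURE({[E' → . E]}), then GOTO on every symbol after a dot until no new states appear). It has 9 states:
  I0: { [E → . F], [E' → . E], [F → . P], [F → . d], [F → . f P ,], [P → . ,] }  — shift
  I1: { [P → , .] }  — reduce
  I2: { [E' → E .] }  — accept
  I3: { [E → F .] }  — reduce
  I4: { [F → P .] }  — reduce
  I5: { [F → d .] }  — reduce
  I6: { [F → f . P ,], [P → . ,] }  — shift
  I7: { [F → f P . ,] }  — shift
  I8: { [F → f P , .] }  — reduce

No state contains both a complete item and a shift item.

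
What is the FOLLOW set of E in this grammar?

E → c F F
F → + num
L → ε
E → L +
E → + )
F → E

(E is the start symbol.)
To compute FOLLOW(E), find every occurrence of E on a right-hand side N → α E β: add FIRST(β) \ {ε}, and if β is empty or nullable also add FOLLOW(N). Iterate to a fixed point.

E is the start symbol, so $ ∈ FOLLOW(E).
In F → E: E is at the end, add FOLLOW(F)

The FOLLOW sets referred to above (computed the same way, to a fixed point):
  FOLLOW(F) = { $, '+', 'c' }

Taking the union: FOLLOW(E) = { $, '+', 'c' }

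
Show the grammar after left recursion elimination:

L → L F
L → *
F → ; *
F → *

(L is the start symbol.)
L is directly left-recursive. The standard transformation for
  A → A α₁ | ... | A α_m | β₁ | ... | β_n
is
  A  → β₁ A' | ... | β_n A'
  A' → α₁ A' | ... | α_m A' | ε

L → * becomes L → * L'
L → L F becomes L' → F L'
Add L' → ε

Productions for other non-terminals are unchanged:
  F → ; *
  F → *

Resulting grammar:
L → * L'
L' → F L'
L' → ε
F → ; *
F → *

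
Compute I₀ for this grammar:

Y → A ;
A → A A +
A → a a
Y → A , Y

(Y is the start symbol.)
{ [A → . A A +], [A → . a a], [Y → . A , Y], [Y → . A ;], [Y' → . Y] }

First, augment the grammar with Y' → Y
I₀ = CLOSURE({ [Y' → . Y] }):
  [Y' → . Y] has the dot before Y: add [Y → . A ;], [Y → . A , Y]
  [Y → . A ;] has the dot before A: add [A → . A A +], [A → . a a]
No further items can be added.

I₀ = { [A → . A A +], [A → . a a], [Y → . A , Y], [Y → . A ;], [Y' → . Y] }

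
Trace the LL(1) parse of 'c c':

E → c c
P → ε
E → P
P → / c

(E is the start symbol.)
Stack is shown with the top on the left.

Stack  Input  Action
--------------------
E $    c c $  output E → c c
c c $  c c $  match 'c'
c $    c $    match 'c'
$      $      accept

The string is accepted.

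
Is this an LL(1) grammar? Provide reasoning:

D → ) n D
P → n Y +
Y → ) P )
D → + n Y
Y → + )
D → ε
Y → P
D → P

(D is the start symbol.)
Yes, the grammar is LL(1).

Relevant sets:
  FIRST(P) = { 'n' }
  FOLLOW(D) = { $ }

For D:
  PREDICT(D → ')' n D) = { ')' }
  PREDICT(D → '+' n Y) = { '+' }
  PREDICT(D → ε) = { $ }
  PREDICT(D → P) = { 'n' }
For Y:
  PREDICT(Y → ')' P ')') = { ')' }
  PREDICT(Y → '+' ')') = { '+' }
  PREDICT(Y → P) = { 'n' }
P has a single production, so nothing to check there.

All predict sets are disjoint. The grammar IS LL(1).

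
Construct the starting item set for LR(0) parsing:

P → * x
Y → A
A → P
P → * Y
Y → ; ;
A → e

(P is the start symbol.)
{ [P → . * Y], [P → . * x], [P' → . P] }

First, augment the grammar with P' → P
I₀ = CLOSURE({ [P' → . P] }):
  [P' → . P] has the dot before P: add [P → . * x], [P → . * Y]
No further items can be added.

I₀ = { [P → . * Y], [P → . * x], [P' → . P] }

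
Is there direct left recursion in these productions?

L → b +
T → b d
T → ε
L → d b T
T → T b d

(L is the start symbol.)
L → b +: starts with b
T → b d: starts with b
T → ε: starts with ε
L → d b T: starts with d
T → T b d: LEFT RECURSIVE (starts with T)

The grammar has direct left recursion on: T.

Answer: Yes, T is left-recursive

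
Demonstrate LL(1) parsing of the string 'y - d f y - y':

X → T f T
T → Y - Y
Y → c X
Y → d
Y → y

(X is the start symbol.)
LL(1) parsing maintains a stack (initially the start symbol over $) and the input. At each step: if the stack top is a terminal, match it against the current input token; if it is a non-terminal N, replace it with the RHS of M[N, lookahead] (the unique production whose predict set contains the lookahead).

Stack is shown with the top on the left.

Stack        Input            Action
------------------------------------
X $          y - d f y - y $  output X → T f T
T f T $      y - d f y - y $  output T → Y - Y
Y - Y f T $  y - d f y - y $  output Y → y
y - Y f T $  y - d f y - y $  match 'y'
- Y f T $    - d f y - y $    match '-'
Y f T $      d f y - y $      output Y → d
d f T $      d f y - y $      match 'd'
f T $        f y - y $        match 'f'
T $          y - y $          output T → Y - Y
Y - Y $      y - y $          output Y → y
y - Y $      y - y $          match 'y'
- Y $        - y $            match '-'
Y $          y $              output Y → y
y $          y $              match 'y'
$            $                accept

The string is accepted.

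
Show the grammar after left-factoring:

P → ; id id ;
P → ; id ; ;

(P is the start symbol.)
P → ; id P'
P' → id ;
P' → ; ;

Left-factoring transforms A → αβ₁ | αβ₂ into A → αA' and A' → β₁ | β₂
(α is the longest common prefix among the alternatives). Repeat until
no nonterminal has two alternatives with a common prefix.

Round 1: P has alternatives sharing prefix '; id'. Introduce P': P → ; id P'
  Add: P' → id ;
  Add: P' → ; ;

No remaining common prefixes — done.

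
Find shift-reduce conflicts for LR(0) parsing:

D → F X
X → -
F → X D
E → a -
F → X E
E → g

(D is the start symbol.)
A shift-reduce conflict occurs when an LR(0) state has both:
  - a complete (reduce) item [A → α .] (dot at the end), and
  - a shift item [B → β . c γ] (dot before a terminal).

Augment with D' → D and build the canonical LR(0) collection (I0 = CLOSURE({[D' → . D]}), then GOTO on every symbol after a dot until no new states appear). It has 11 states:
  I0: { [D → . F X], [D' → . D], [F → . X D], [F → . X E], [X → . -] }  — shift
  I1: { [X → - .] }  — reduce
  I2: { [D' → D .] }  — accept
  I3: { [D → F . X], [X → . -] }  — shift
  I4: { [D → . F X], [E → . a -], [E → . g], [F → . X D], [F → . X E], [F → X . D], [F → X . E], [X → . -] }  — shift
  I5: { [F → X D .] }  — reduce
  I6: { [F → X E .] }  — reduce
  I7: { [E → a . -] }  — shift
  I8: { [E → g .] }  — reduce
  I9: { [E → a - .] }  — reduce
  I10: { [D → F X .] }  — reduce

No state contains both a complete item and a shift item.

Answer: No shift-reduce conflicts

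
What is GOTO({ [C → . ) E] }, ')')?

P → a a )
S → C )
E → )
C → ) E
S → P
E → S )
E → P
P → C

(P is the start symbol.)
GOTO(I, ')') = CLOSURE({ [A → αX.β] : [A → α.Xβ] ∈ I, X = ')' })

Items with dot before ')', with the dot advanced:
  [C → . ) E] → [C → ) . E]
Closure of the advanced items:
  [C → ) . E] has the dot before E: add [E → . )], [E → . S )], [E → . P]
  [E → . S )] has the dot before S: add [S → . C )], [S → . P]
  [E → . P] has the dot before P: add [P → . a a )], [P → . C]
  [S → . C )] has the dot before C: add [C → . ) E]

GOTO = { [C → ) . E], [C → . ) E], [E → . )], [E → . P], [E → . S )], [P → . C], [P → . a a )], [S → . C )], [S → . P] }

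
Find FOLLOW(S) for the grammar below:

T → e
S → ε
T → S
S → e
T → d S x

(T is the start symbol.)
{ $, 'x' }

To compute FOLLOW(S), find every occurrence of S on a right-hand side N → α S β: add FIRST(β) \ {ε}, and if β is empty or nullable also add FOLLOW(N). Iterate to a fixed point.

In T → S: S is at the end, add FOLLOW(T)
In T → d S x: S is followed by x, add FIRST(x) \ {ε} = { 'x' }

The FOLLOW sets referred to above (computed the same way, to a fixed point):
  FOLLOW(T) = { $ }

Taking the union: FOLLOW(S) = { $, 'x' }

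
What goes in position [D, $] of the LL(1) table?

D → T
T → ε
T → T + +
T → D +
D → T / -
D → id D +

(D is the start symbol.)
D → T

To find M[D, $], we find productions for D where $ is in the predict set (PREDICT(N → α) = (FIRST(α) \ {ε}) ∪ (FOLLOW(N) if α ⇒* ε)).

Relevant sets:
  FIRST(T) = { '+', '/', 'id', ε }
  FOLLOW(D) = { $, '+' }

D → T: PREDICT = { $, '+', '/', 'id' }
  $ is in predict set, so this production goes in M[D, $]
D → T / -: PREDICT = { '+', '/', 'id' }
D → id D +: PREDICT = { 'id' }

M[D, $] = D → T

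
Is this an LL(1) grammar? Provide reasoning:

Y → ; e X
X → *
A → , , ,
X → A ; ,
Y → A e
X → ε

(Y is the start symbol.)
A grammar is LL(1) if for each non-terminal N with multiple productions, the predict sets of those productions are pairwise disjoint, where PREDICT(N → α) = (FIRST(α) \ {ε}) ∪ (FOLLOW(N) if α ⇒* ε).

Relevant sets:
  FIRST(A) = { ',' }
  FOLLOW(X) = { $ }

For Y:
  PREDICT(Y → ';' e X) = { ';' }
  PREDICT(Y → A e) = { ',' }
For X:
  PREDICT(X → '*') = { '*' }
  PREDICT(X → A ';' ',') = { ',' }
  PREDICT(X → ε) = { $ }
A has a single production, so nothing to check there.

All predict sets are disjoint. The grammar IS LL(1).

Answer: Yes, the grammar is LL(1).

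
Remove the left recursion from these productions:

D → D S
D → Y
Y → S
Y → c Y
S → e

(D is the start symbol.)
D → Y D'
D' → S D'
D' → ε
Y → S
Y → c Y
S → e

D is directly left-recursive. The standard transformation for
  A → A α₁ | ... | A α_m | β₁ | ... | β_n
is
  A  → β₁ A' | ... | β_n A'
  A' → α₁ A' | ... | α_m A' | ε

D → Y becomes D → Y D'
D → D S becomes D' → S D'
Add D' → ε

Productions for other non-terminals are unchanged:
  Y → S
  Y → c Y
  S → e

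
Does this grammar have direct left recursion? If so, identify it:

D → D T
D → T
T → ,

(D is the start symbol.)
D → D T: LEFT RECURSIVE (starts with D)
D → T: starts with T
T → ,: starts with ','

The grammar has direct left recursion on: D.

Answer: Yes, D is left-recursive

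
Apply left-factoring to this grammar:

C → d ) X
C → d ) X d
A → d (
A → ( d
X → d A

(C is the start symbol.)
C → d ) X C'
C' → ε
C' → d
A → d (
A → ( d
X → d A

Left-factoring transforms A → αβ₁ | αβ₂ into A → αA' and A' → β₁ | β₂
(α is the longest common prefix among the alternatives). Repeat until
no nonterminal has two alternatives with a common prefix.

Round 1: C has alternatives sharing prefix 'd ) X'. Introduce C': C → d ) X C'
  Add: C' → ε
  Add: C' → d

No remaining common prefixes — done.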